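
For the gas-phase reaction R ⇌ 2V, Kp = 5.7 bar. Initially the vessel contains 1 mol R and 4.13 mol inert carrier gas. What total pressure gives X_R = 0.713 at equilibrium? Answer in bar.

P = 4.7 bar

Basis: 1 mol R initially; let X = conversion of R. Extent ξ = X.
At extent ξ: n_R = 1 − X; n_V = 2X; n_I = 4.13 (inert).
Total moles n_T = 5.13 + X.
Kp = p_V^2 / (p_R) with p_i = (n_i/n_T)·P.
At X = 0.713: the mole-fraction product g(X) = Π y_i^ν_i = 1.213. Since Kp = g(X)·P^{1}, P = (Kp/g)^(1/1) = (5.7/1.213)^(1/1) = 4.7 bar.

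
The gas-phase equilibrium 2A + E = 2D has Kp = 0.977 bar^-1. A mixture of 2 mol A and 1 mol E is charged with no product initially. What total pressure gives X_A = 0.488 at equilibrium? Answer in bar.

Basis: 2 mol A initially; let X = conversion of A. Extent ξ = X.
Moles: n_A = 2 − 2X; n_E = 1 − X; n_D = 2X.
n_T = Σnᵢ = 3 − X.
Kp = p_D^2 / (p_A^2 p_E) with p_i = (n_i/n_T)·P.
At X = 0.488: the mole-fraction product g(X) = Π y_i^ν_i = 4.457. Since Kp = g(X)·P^{-1}, P = (g/Kp)^(1/1) = (4.457/0.977)^(1/1) = 4.56 bar.

P = 4.56 bar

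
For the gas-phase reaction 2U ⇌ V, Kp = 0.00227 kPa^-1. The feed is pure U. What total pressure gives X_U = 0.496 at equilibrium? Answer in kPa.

Take 1 mol U as basis and let X be its fractional conversion, so ξ = 0.5X.
Mole table: n_U = 1 − X; n_V = 0.5X.
n_T = Σnᵢ = 1 − 0.5X.
Kp = p_V / (p_U^2) with p_i = (n_i/n_T)·P.
At X = 0.496: the mole-fraction product g(X) = Π y_i^ν_i = 0.7342. Since Kp = g(X)·P^{-1}, P = (g/Kp)^(1/1) = (0.7342/0.00227)^(1/1) = 323 kPa.

P = 323 kPa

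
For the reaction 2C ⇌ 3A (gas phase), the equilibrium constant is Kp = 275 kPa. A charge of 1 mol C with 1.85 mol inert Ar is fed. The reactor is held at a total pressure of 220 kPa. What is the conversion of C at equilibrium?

Take 1 mol C as basis and let X be its fractional conversion, so ξ = 0.5X.
Moles: n_C = 1 − X; n_A = 1.5X; n_I = 1.85 (inert).
Summing: n_T = 2.85 + 0.5X.
Mole fractions y_i = n_i/n_T; Kp = p_A^3 / (p_C^2) with p_i = y_i·P.
Setting this equal to 275 kPa and taking the physical root (0 < X < 1) gives X = 0.585.

X = 0.585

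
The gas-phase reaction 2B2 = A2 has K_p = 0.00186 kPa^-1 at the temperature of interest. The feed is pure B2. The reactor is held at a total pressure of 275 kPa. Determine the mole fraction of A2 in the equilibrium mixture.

y_A2 = 0.271

Basis: 1 mol B2 initially; let X = conversion of B2. Extent ξ = 0.5X.
Species balance: n_B2 = 1 − X; n_A2 = 0.5X.
Total moles n_T = 1 − 0.5X.
With p_i = (n_i/n_T)P, K_p = p_A2 / (p_B2^2).
Substituting and setting equal to 0.00186 kPa^-1 gives a polynomial in X; the root in (0,1) is X = 0.427.
Then n_A2 = 0.214, n_T = 0.786, so y_A2 = 0.271.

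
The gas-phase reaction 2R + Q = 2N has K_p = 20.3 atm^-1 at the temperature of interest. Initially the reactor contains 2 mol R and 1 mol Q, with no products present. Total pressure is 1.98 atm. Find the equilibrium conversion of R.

X = 0.697

Basis: 2 mol R initially; let X = conversion of R. Extent ξ = X.
Moles: n_R = 2 − 2X; n_Q = 1 − X; n_N = 2X.
Total moles n_T = 3 − X.
With p_i = (n_i/n_T)P, K_p = p_N^2 / (p_R^2 p_Q).
Substituting and setting equal to 20.3 atm^-1 gives a polynomial in X; the root in (0,1) is X = 0.697.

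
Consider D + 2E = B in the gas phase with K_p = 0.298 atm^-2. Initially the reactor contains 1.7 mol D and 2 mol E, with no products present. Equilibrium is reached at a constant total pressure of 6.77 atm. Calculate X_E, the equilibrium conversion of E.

X = 0.737

Basis: 2 mol E initially; let X = conversion of E. Extent ξ = X.
Species balance: n_D = 1.7 − X; n_E = 2 − 2X; n_B = X.
Summing: n_T = 3.7 − 2X.
Mole fractions y_i = n_i/n_T; K_p = p_B / (p_D p_E^2) with p_i = y_i·P.
Setting this equal to 0.298 atm^-2 and taking the physical root (0 < X < 1) gives X = 0.737.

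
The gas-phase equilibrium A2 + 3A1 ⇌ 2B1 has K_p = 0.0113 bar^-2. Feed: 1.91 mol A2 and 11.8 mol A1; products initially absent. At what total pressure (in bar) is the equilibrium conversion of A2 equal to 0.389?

P = 5.34 bar

Let X = conversion of A2 (basis 1.91 mol A2); extent of reaction ξ = 1.91X.
Mole table: n_A2 = 1.91 − 1.91X; n_A1 = 11.8 − 5.73X; n_B1 = 3.82X.
Total moles n_T = 13.7 − 3.82X.
K_p = p_B1^2 / (p_A2 p_A1^3) with p_i = (n_i/n_T)·P.
At X = 0.389: the mole-fraction product g(X) = Π y_i^ν_i = 0.3225. Since K_p = g(X)·P^{-2}, P = (g/K_p)^(1/2) = (0.3225/0.0113)^(1/2) = 5.34 bar.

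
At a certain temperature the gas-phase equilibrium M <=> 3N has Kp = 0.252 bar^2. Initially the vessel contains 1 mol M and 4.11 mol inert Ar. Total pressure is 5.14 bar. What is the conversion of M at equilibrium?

X = 0.205

Take 1 mol M as basis and let X be its fractional conversion, so ξ = X.
Moles: n_M = 1 − X; n_N = 3X; n_I = 4.11 (inert).
Total moles n_T = 5.11 + 2X.
With p_i = (n_i/n_T)P, Kp = p_N^3 / (p_M).
Substituting and setting equal to 0.252 bar^2 gives a polynomial in X; the root in (0,1) is X = 0.205.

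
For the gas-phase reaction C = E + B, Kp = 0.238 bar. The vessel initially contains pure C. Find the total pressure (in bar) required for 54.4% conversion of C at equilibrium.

P = 0.566 bar

Basis: 1 mol C initially; let X = conversion of C. Extent ξ = X.
Mole table: n_C = 1 − X; n_E = X; n_B = X.
Total moles n_T = 1 + X.
Kp = p_E p_B / (p_C) with p_i = (n_i/n_T)·P.
At X = 0.544: the mole-fraction product g(X) = Π y_i^ν_i = 0.4203. Since Kp = g(X)·P^{1}, P = (Kp/g)^(1/1) = (0.238/0.4203)^(1/1) = 0.566 bar.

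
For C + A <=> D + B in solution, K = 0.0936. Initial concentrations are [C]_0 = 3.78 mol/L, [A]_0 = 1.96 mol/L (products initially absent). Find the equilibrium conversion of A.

X = 0.320

Let X = conversion of A; extent ξ = 1.96·X mol/L.
Concentrations: [C] = 3.78 − 1.96X; [A] = 1.96 − 1.96X; [D] = 1.96X; [B] = 1.96X.
K = [D] [B] / ([C] [A]).
Solving K = 0.0936 for X ∈ (0,1): X = 0.320.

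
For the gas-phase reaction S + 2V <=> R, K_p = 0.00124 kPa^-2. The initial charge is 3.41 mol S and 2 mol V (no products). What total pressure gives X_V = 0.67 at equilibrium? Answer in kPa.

Let X = conversion of V (basis 2 mol V); extent of reaction ξ = X.
At extent ξ: n_S = 3.41 − X; n_V = 2 − 2X; n_R = X.
n_T = Σnᵢ = 5.41 − 2X.
K_p = p_R / (p_S p_V^2) with p_i = (n_i/n_T)·P.
At X = 0.67: the mole-fraction product g(X) = Π y_i^ν_i = 9.299. Since K_p = g(X)·P^{-2}, P = (g/K_p)^(1/2) = (9.299/0.00124)^(1/2) = 86.6 kPa.

P = 86.6 kPa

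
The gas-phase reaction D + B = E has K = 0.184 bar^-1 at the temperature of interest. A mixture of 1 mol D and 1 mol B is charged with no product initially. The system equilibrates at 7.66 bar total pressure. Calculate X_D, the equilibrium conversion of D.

Let X = conversion of D (basis 1 mol D); extent of reaction ξ = X.
At extent ξ: n_D = 1 − X; n_B = 1 − X; n_E = X.
Summing: n_T = 2 − X.
Mole fractions y_i = n_i/n_T; K = p_E / (p_D p_B) with p_i = y_i·P.
Substituting and setting equal to 0.184 bar^-1 gives a polynomial in X; the root in (0,1) is X = 0.356.

X = 0.356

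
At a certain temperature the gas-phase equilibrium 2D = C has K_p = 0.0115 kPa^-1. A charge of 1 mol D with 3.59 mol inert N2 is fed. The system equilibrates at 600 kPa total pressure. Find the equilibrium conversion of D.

Basis: 1 mol D initially; let X = conversion of D. Extent ξ = 0.5X.
Moles: n_D = 1 − X; n_C = 0.5X; n_I = 3.59 (inert).
n_T = Σnᵢ = 4.59 − 0.5X.
Mole fractions y_i = n_i/n_T; K_p = p_C / (p_D^2) with p_i = y_i·P.
Equating to 0.0115 kPa^-1 and solving on 0 < X < 1: X = 0.576.

X = 0.576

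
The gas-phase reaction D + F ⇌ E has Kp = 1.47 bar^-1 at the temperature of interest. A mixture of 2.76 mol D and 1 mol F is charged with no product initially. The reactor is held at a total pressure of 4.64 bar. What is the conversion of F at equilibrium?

X = 0.818

Let X = conversion of F (basis 1 mol F); extent of reaction ξ = X.
Species balance: n_D = 2.76 − X; n_F = 1 − X; n_E = X.
Total moles n_T = 3.76 − X.
y_i = n_i/n_T, p_i = y_i·P. Kp = p_E / (p_D p_F).
Setting this equal to 1.47 bar^-1 and taking the physical root (0 < X < 1) gives X = 0.818.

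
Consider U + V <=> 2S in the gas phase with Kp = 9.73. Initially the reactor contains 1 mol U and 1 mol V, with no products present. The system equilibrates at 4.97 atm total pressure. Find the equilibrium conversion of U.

Take 1 mol U as basis and let X be its fractional conversion, so ξ = X.
Species balance: n_U = 1 − X; n_V = 1 − X; n_S = 2X.
n_T stays at 2 (no change in mole number).
With p_i = (n_i/n_T)P, Kp = p_S^2 / (p_U p_V).
Equating to 9.73 and solving on 0 < X < 1: X = 0.609.

X = 0.609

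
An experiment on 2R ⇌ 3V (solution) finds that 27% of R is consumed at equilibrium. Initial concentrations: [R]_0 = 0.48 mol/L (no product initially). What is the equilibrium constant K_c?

K_c = 0.0598 mol/L

Let X = conversion of R.
Concentrations: [R] = 0.48 − 0.48X; [V] = 0.72X.
At X = 0.27: [R] = 0.35, [V] = 0.194.
K_c = [V]^3 / ([R]^2) = 0.0598 mol/L.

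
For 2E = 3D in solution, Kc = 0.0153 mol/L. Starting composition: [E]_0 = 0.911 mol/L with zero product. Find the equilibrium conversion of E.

X = 0.153

Let X = conversion of E; extent ξ = 0.911X/2 mol/L.
Concentrations: [E] = 0.911 − 0.911X; [D] = 1.37X.
Kc = [D]^3 / ([E]^2).
This equals 0.0153 at X = 0.153 (the root in 0 < X < 1).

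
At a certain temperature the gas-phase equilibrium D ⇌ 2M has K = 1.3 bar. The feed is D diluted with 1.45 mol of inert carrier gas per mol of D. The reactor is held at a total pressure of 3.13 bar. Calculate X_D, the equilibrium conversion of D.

X = 0.417

Take 1 mol D as basis and let X be its fractional conversion, so ξ = X.
Mole table: n_D = 1 − X; n_M = 2X; n_I = 1.45 (inert).
Summing: n_T = 2.45 + X.
With p_i = (n_i/n_T)P, K = p_M^2 / (p_D).
Substituting and setting equal to 1.3 bar gives a polynomial in X; the root in (0,1) is X = 0.417.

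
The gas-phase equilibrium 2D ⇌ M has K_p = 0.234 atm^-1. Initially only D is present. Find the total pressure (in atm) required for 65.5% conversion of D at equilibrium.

Take 1 mol D as basis and let X be its fractional conversion, so ξ = 0.5X.
Mole table: n_D = 1 − X; n_M = 0.5X.
Total moles n_T = 1 − 0.5X.
K_p = p_M / (p_D^2) with p_i = (n_i/n_T)·P.
At X = 0.655: the mole-fraction product g(X) = Π y_i^ν_i = 1.85. Since K_p = g(X)·P^{-1}, P = (g/K_p)^(1/1) = (1.85/0.234)^(1/1) = 7.91 atm.

P = 7.91 atm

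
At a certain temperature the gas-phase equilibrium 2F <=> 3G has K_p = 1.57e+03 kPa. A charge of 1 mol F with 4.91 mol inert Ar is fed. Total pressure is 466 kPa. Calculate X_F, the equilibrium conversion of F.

Let X = conversion of F (basis 1 mol F); extent of reaction ξ = 0.5X.
Moles: n_F = 1 − X; n_G = 1.5X; n_I = 4.91 (inert).
Summing: n_T = 5.91 + 0.5X.
y_i = n_i/n_T, p_i = y_i·P. K_p = p_G^3 / (p_F^2).
Setting this equal to 1.57e+03 kPa and taking the physical root (0 < X < 1) gives X = 0.744.

X = 0.744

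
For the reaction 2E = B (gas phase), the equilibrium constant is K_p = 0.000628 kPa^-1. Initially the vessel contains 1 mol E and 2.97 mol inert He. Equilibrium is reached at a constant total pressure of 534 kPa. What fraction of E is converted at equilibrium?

X = 0.130

Let X = conversion of E (basis 1 mol E); extent of reaction ξ = 0.5X.
Moles: n_E = 1 − X; n_B = 0.5X; n_I = 2.97 (inert).
n_T = Σnᵢ = 3.97 − 0.5X.
y_i = n_i/n_T, p_i = y_i·P. K_p = p_B / (p_E^2).
This yields a degree-2 equation in X; solving on (0,1), X = 0.130.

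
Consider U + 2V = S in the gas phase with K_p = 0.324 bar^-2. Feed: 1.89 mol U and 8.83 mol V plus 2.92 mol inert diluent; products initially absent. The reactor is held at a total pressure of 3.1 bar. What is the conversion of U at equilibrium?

Basis: 1.89 mol U initially; let X = conversion of U. Extent ξ = 1.89X.
At extent ξ: n_U = 1.89 − 1.89X; n_V = 8.83 − 3.78X; n_S = 1.89X; n_I = 2.92 (inert).
n_T = Σnᵢ = 13.6 − 3.78X.
y_i = n_i/n_T, p_i = y_i·P. K_p = p_S / (p_U p_V^2).
Setting this equal to 0.324 bar^-2 and taking the physical root (0 < X < 1) gives X = 0.519.

X = 0.519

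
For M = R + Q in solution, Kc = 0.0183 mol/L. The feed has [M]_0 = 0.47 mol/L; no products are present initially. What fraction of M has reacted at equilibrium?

X = 0.179

Let X = conversion of M; extent ξ = 0.47·X mol/L.
Concentrations: [M] = 0.47 − 0.47X; [R] = 0.47X; [Q] = 0.47X.
Kc = [R] [Q] / ([M]).
Setting equal to 0.0183 and solving for X on (0,1) gives X = 0.179.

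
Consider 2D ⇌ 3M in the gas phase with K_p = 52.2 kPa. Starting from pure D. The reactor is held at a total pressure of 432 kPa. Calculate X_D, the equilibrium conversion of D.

Let X = conversion of D (basis 1 mol D); extent of reaction ξ = 0.5X.
Mole table: n_D = 1 − X; n_M = 1.5X.
n_T = Σnᵢ = 1 + 0.5X.
Mole fractions y_i = n_i/n_T; K_p = p_M^3 / (p_D^2) with p_i = y_i·P.
This yields a degree-3 equation in X; solving on (0,1), X = 0.277.

X = 0.277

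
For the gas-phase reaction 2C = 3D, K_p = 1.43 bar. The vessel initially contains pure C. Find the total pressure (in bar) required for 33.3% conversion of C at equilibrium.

P = 5.95 bar

Take 1 mol C as basis and let X be its fractional conversion, so ξ = 0.5X.
Mole table: n_C = 1 − X; n_D = 1.5X.
Total moles n_T = 1 + 0.5X.
K_p = p_D^3 / (p_C^2) with p_i = (n_i/n_T)·P.
At X = 0.333: the mole-fraction product g(X) = Π y_i^ν_i = 0.2401. Since K_p = g(X)·P^{1}, P = (K_p/g)^(1/1) = (1.43/0.2401)^(1/1) = 5.95 bar.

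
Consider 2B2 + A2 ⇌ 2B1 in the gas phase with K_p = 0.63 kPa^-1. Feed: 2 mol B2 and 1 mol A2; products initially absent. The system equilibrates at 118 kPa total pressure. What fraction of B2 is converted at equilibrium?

X = 0.744

Let X = conversion of B2 (basis 2 mol B2); extent of reaction ξ = X.
Mole table: n_B2 = 2 − 2X; n_A2 = 1 − X; n_B1 = 2X.
Summing: n_T = 3 − X.
Mole fractions y_i = n_i/n_T; K_p = p_B1^2 / (p_B2^2 p_A2) with p_i = y_i·P.
This yields a degree-3 equation in X; solving on (0,1), X = 0.744.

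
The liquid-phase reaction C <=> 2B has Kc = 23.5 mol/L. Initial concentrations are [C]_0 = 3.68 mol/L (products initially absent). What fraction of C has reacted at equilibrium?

Let X = conversion of C; extent ξ = 3.68·X mol/L.
Concentrations: [C] = 3.68 − 3.68X; [B] = 7.36X.
Kc = [B]^2 / ([C]).
Equating to 23.5 mol/L: the physical root is X = 0.696.

X = 0.696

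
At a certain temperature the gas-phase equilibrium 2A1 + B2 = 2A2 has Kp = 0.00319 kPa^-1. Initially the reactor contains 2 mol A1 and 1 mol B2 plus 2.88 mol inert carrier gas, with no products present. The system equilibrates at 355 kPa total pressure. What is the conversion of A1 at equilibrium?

Basis: 2 mol A1 initially; let X = conversion of A1. Extent ξ = X.
Moles: n_A1 = 2 − 2X; n_B2 = 1 − X; n_A2 = 2X; n_I = 2.88 (inert).
Total moles n_T = 5.88 − X.
Mole fractions y_i = n_i/n_T; Kp = p_A2^2 / (p_A1^2 p_B2) with p_i = y_i·P.
Substituting and setting equal to 0.00319 kPa^-1 gives a polynomial in X; the root in (0,1) is X = 0.277.

X = 0.277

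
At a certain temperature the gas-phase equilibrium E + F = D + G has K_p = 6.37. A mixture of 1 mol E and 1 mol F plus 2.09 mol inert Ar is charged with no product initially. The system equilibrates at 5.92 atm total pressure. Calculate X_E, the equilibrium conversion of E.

Let X = conversion of E (basis 1 mol E); extent of reaction ξ = X.
Mole table: n_E = 1 − X; n_F = 1 − X; n_D = X; n_G = X; n_I = 2.09 (inert).
Since Δν = 0, n_T = 4.09 throughout.
Mole fractions y_i = n_i/n_T; K_p = p_D p_G / (p_E p_F) with p_i = y_i·P.
Setting this equal to 6.37 and taking the physical root (0 < X < 1) gives X = 0.716.

X = 0.716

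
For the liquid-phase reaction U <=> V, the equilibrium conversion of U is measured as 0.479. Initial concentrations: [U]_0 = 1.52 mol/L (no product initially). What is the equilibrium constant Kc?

Let X = conversion of U.
Concentrations: [U] = 1.52 − 1.52X; [V] = 1.52X.
At X = 0.479: [U] = 0.792, [V] = 0.728.
Kc = [V] / ([U]) = 0.919.

Kc = 0.919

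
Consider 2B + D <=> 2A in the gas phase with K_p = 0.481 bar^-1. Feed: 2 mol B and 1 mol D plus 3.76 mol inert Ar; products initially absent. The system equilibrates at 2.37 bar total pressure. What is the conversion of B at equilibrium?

X = 0.264

Take 2 mol B as basis and let X be its fractional conversion, so ξ = X.
Species balance: n_B = 2 − 2X; n_D = 1 − X; n_A = 2X; n_I = 3.76 (inert).
n_T = Σnᵢ = 6.76 − X.
Mole fractions y_i = n_i/n_T; K_p = p_A^2 / (p_B^2 p_D) with p_i = y_i·P.
Equating to 0.481 bar^-1 and solving on 0 < X < 1: X = 0.264.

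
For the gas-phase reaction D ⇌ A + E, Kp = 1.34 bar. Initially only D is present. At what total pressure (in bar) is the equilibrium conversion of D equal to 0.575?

P = 2.71 bar

Take 1 mol D as basis and let X be its fractional conversion, so ξ = X.
Species balance: n_D = 1 − X; n_A = X; n_E = X.
n_T = Σnᵢ = 1 + X.
Kp = p_A p_E / (p_D) with p_i = (n_i/n_T)·P.
At X = 0.575: the mole-fraction product g(X) = Π y_i^ν_i = 0.4939. Since Kp = g(X)·P^{1}, P = (Kp/g)^(1/1) = (1.34/0.4939)^(1/1) = 2.71 bar.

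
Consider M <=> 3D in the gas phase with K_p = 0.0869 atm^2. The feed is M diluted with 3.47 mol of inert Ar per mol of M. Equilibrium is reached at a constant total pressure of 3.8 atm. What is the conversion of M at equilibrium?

X = 0.163

Let X = conversion of M (basis 1 mol M); extent of reaction ξ = X.
At extent ξ: n_M = 1 − X; n_D = 3X; n_I = 3.47 (inert).
n_T = Σnᵢ = 4.47 + 2X.
With p_i = (n_i/n_T)P, K_p = p_D^3 / (p_M).
This yields a degree-3 equation in X; solving on (0,1), X = 0.163.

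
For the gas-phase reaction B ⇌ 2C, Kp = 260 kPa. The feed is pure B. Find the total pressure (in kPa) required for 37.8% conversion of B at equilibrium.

Take 1 mol B as basis and let X be its fractional conversion, so ξ = X.
Moles: n_B = 1 − X; n_C = 2X.
Summing: n_T = 1 + X.
Kp = p_C^2 / (p_B) with p_i = (n_i/n_T)·P.
At X = 0.378: the mole-fraction product g(X) = Π y_i^ν_i = 0.6668. Since Kp = g(X)·P^{1}, P = (Kp/g)^(1/1) = (260/0.6668)^(1/1) = 390 kPa.

P = 390 kPa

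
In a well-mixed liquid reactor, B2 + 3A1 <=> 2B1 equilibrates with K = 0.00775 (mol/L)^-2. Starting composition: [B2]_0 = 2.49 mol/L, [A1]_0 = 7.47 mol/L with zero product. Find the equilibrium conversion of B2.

X = 0.288

Let X = conversion of B2; extent ξ = 2.49·X mol/L.
Concentrations: [B2] = 2.49 − 2.49X; [A1] = 7.47 − 7.47X; [B1] = 4.98X.
K = [B1]^2 / ([B2] [A1]^3).
Solving K = 0.00775 for X ∈ (0,1): X = 0.288.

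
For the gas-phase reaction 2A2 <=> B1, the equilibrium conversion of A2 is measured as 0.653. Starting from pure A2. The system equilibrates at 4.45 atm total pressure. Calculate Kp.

Let X = conversion of A2 (basis 1 mol A2); extent of reaction ξ = 0.5X.
Mole table: n_A2 = 1 − X; n_B1 = 0.5X.
Total moles n_T = 1 − 0.5X.
At X = 0.653: n_A2 = 0.347, n_B1 = 0.327, n_T = 0.673.
p_i = (n_i/n_T)·P. Kp = p_B1 / (p_A2^2) = 0.41 atm^-1.

Kp = 0.41 atm^-1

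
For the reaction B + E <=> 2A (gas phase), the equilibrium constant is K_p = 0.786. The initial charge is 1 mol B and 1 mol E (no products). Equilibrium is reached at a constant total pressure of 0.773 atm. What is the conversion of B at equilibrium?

X = 0.307

Let X = conversion of B (basis 1 mol B); extent of reaction ξ = X.
Mole table: n_B = 1 − X; n_E = 1 − X; n_A = 2X.
Since Δν = 0, n_T = 2 throughout.
Mole fractions y_i = n_i/n_T; K_p = p_A^2 / (p_B p_E) with p_i = y_i·P.
Setting this equal to 0.786 and taking the physical root (0 < X < 1) gives X = 0.307.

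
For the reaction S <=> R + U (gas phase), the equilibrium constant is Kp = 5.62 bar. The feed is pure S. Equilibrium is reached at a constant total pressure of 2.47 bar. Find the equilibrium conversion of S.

Let X = conversion of S (basis 1 mol S); extent of reaction ξ = X.
At extent ξ: n_S = 1 − X; n_R = X; n_U = X.
Total moles n_T = 1 + X.
Mole fractions y_i = n_i/n_T; Kp = p_R p_U / (p_S) with p_i = y_i·P.
Setting this equal to 5.62 bar and taking the physical root (0 < X < 1) gives X = 0.833.

X = 0.833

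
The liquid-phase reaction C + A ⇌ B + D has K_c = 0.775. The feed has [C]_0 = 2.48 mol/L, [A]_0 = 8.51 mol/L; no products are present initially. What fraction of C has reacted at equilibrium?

X = 0.739

Let X = conversion of C; extent ξ = 2.48·X mol/L.
Concentrations: [C] = 2.48 − 2.48X; [A] = 8.51 − 2.48X; [B] = 2.48X; [D] = 2.48X.
K_c = [B] [D] / ([C] [A]).
Solving K_c = 0.775 for X ∈ (0,1): X = 0.739.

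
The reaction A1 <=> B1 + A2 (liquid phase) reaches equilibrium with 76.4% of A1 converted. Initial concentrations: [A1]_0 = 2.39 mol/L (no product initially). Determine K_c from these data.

Let X = conversion of A1.
Concentrations: [A1] = 2.39 − 2.39X; [B1] = 2.39X; [A2] = 2.39X.
At X = 0.764: [A1] = 0.564, [B1] = 1.83, [A2] = 1.83.
K_c = [B1] [A2] / ([A1]) = 5.91 mol/L.

K_c = 5.91 mol/L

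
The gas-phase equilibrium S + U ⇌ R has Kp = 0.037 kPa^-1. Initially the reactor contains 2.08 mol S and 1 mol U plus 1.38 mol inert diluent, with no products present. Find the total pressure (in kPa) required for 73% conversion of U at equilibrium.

P = 202 kPa

Take 1 mol U as basis and let X be its fractional conversion, so ξ = X.
Moles: n_S = 2.08 − X; n_U = 1 − X; n_R = X; n_I = 1.38 (inert).
Total moles n_T = 4.46 − X.
Kp = p_R / (p_S p_U) with p_i = (n_i/n_T)·P.
At X = 0.73: the mole-fraction product g(X) = Π y_i^ν_i = 7.47. Since Kp = g(X)·P^{-1}, P = (g/Kp)^(1/1) = (7.47/0.037)^(1/1) = 202 kPa.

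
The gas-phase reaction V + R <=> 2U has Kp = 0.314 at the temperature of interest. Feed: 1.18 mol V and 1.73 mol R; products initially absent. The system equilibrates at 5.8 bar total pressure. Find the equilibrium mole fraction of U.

Let X = conversion of V (basis 1.18 mol V); extent of reaction ξ = 1.18X.
Moles: n_V = 1.18 − 1.18X; n_R = 1.73 − 1.18X; n_U = 2.36X.
Total moles n_T = 2.91 (Δν = 0, constant).
y_i = n_i/n_T, p_i = y_i·P. Kp = p_U^2 / (p_V p_R).
Substituting and setting equal to 0.314 gives a polynomial in X; the root in (0,1) is X = 0.264.
Then n_U = 0.622, n_T = 2.91, so y_U = 0.214.

y_U = 0.214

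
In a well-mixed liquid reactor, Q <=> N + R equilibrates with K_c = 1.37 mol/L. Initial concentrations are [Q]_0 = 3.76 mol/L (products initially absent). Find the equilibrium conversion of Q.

Let X = conversion of Q; extent ξ = 3.76·X mol/L.
Concentrations: [Q] = 3.76 − 3.76X; [N] = 3.76X; [R] = 3.76X.
K_c = [N] [R] / ([Q]).
Solving K_c = 1.37 for X ∈ (0,1): X = 0.448.

X = 0.448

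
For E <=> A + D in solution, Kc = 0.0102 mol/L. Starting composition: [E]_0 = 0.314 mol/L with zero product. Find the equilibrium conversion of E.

X = 0.165

Let X = conversion of E; extent ξ = 0.314·X mol/L.
Concentrations: [E] = 0.314 − 0.314X; [A] = 0.314X; [D] = 0.314X.
Kc = [A] [D] / ([E]).
Setting equal to 0.0102 and solving for X on (0,1) gives X = 0.165.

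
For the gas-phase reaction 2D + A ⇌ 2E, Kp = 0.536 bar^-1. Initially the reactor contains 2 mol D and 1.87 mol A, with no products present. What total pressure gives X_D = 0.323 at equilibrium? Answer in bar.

Take 2 mol D as basis and let X be its fractional conversion, so ξ = X.
Mole table: n_D = 2 − 2X; n_A = 1.87 − X; n_E = 2X.
n_T = Σnᵢ = 3.87 − X.
Kp = p_E^2 / (p_D^2 p_A) with p_i = (n_i/n_T)·P.
At X = 0.323: the mole-fraction product g(X) = Π y_i^ν_i = 0.5219. Since Kp = g(X)·P^{-1}, P = (g/Kp)^(1/1) = (0.5219/0.536)^(1/1) = 0.974 bar.

P = 0.974 bar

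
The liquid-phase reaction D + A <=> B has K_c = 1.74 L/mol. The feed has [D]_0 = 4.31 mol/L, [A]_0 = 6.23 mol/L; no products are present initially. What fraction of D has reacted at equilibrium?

Let X = conversion of D; extent ξ = 4.31·X mol/L.
Concentrations: [D] = 4.31 − 4.31X; [A] = 6.23 − 4.31X; [B] = 4.31X.
K_c = [B] / ([D] [A]).
This equals 1.74 at X = 0.823 (the root in 0 < X < 1).

X = 0.823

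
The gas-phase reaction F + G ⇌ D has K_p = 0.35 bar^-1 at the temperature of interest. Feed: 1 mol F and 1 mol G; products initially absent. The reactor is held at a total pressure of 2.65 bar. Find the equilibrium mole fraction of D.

y_D = 0.163

Let X = conversion of F (basis 1 mol F); extent of reaction ξ = X.
Mole table: n_F = 1 − X; n_G = 1 − X; n_D = X.
n_T = Σnᵢ = 2 − X.
Mole fractions y_i = n_i/n_T; K_p = p_D / (p_F p_G) with p_i = y_i·P.
Substituting and setting equal to 0.35 bar^-1 gives a polynomial in X; the root in (0,1) is X = 0.280.
Then n_D = 0.28, n_T = 1.72, so y_D = 0.163.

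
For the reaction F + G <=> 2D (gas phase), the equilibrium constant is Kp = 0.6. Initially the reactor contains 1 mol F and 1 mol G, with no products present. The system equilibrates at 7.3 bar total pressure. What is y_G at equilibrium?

y_G = 0.360

Let X = conversion of F (basis 1 mol F); extent of reaction ξ = X.
At extent ξ: n_F = 1 − X; n_G = 1 − X; n_D = 2X.
n_T stays at 2 (no change in mole number).
Mole fractions y_i = n_i/n_T; Kp = p_D^2 / (p_F p_G) with p_i = y_i·P.
This yields a degree-2 equation in X; solving on (0,1), X = 0.279.
Then n_G = 0.721, n_T = 2, so y_G = 0.360.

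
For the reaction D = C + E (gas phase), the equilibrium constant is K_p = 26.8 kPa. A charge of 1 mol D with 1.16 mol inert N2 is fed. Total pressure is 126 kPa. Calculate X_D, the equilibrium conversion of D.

X = 0.522

Basis: 1 mol D initially; let X = conversion of D. Extent ξ = X.
Mole table: n_D = 1 − X; n_C = X; n_E = X; n_I = 1.16 (inert).
Summing: n_T = 2.16 + X.
y_i = n_i/n_T, p_i = y_i·P. K_p = p_C p_E / (p_D).
Substituting and setting equal to 26.8 kPa gives a polynomial in X; the root in (0,1) is X = 0.522.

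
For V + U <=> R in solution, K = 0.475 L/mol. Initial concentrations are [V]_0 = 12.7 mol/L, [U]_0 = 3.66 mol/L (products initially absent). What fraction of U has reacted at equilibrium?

Let X = conversion of U; extent ξ = 3.66·X mol/L.
Concentrations: [V] = 12.7 − 3.66X; [U] = 3.66 − 3.66X; [R] = 3.66X.
K = [R] / ([V] [U]).
Solving K = 0.475 for X ∈ (0,1): X = 0.822.

X = 0.822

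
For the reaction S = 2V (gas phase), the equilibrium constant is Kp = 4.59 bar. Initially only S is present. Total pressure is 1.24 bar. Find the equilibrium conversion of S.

X = 0.693

Take 1 mol S as basis and let X be its fractional conversion, so ξ = X.
Moles: n_S = 1 − X; n_V = 2X.
n_T = Σnᵢ = 1 + X.
With p_i = (n_i/n_T)P, Kp = p_V^2 / (p_S).
Equating to 4.59 bar and solving on 0 < X < 1: X = 0.693.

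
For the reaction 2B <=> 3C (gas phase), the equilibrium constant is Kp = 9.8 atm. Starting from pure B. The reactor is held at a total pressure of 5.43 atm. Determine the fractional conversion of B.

X = 0.530

Basis: 1 mol B initially; let X = conversion of B. Extent ξ = 0.5X.
Species balance: n_B = 1 − X; n_C = 1.5X.
Summing: n_T = 1 + 0.5X.
Mole fractions y_i = n_i/n_T; Kp = p_C^3 / (p_B^2) with p_i = y_i·P.
Equating to 9.8 atm and solving on 0 < X < 1: X = 0.530.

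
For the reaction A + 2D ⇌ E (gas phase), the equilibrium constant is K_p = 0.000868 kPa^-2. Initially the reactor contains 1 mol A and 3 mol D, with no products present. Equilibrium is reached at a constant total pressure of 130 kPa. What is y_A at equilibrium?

y_A = 0.073

Basis: 1 mol A initially; let X = conversion of A. Extent ξ = X.
Mole table: n_A = 1 − X; n_D = 3 − 2X; n_E = X.
Summing: n_T = 4 − 2X.
y_i = n_i/n_T, p_i = y_i·P. K_p = p_E / (p_A p_D^2).
Substituting and setting equal to 0.000868 kPa^-2 gives a polynomial in X; the root in (0,1) is X = 0.828.
Then n_A = 0.172, n_T = 2.34, so y_A = 0.073.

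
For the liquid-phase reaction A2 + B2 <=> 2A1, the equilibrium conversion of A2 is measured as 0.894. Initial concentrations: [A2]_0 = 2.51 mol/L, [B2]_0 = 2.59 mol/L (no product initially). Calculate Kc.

Kc = 219

Let X = conversion of A2.
Concentrations: [A2] = 2.51 − 2.51X; [B2] = 2.59 − 2.51X; [A1] = 5.02X.
At X = 0.894: [A2] = 0.266, [B2] = 0.346, [A1] = 4.49.
Kc = [A1]^2 / ([A2] [B2]) = 219.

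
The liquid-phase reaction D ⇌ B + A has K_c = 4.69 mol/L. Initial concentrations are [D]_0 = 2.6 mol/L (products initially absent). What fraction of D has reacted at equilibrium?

Let X = conversion of D; extent ξ = 2.6·X mol/L.
Concentrations: [D] = 2.6 − 2.6X; [B] = 2.6X; [A] = 2.6X.
K_c = [B] [A] / ([D]).
Equating to 4.69 mol/L: the physical root is X = 0.716.

X = 0.716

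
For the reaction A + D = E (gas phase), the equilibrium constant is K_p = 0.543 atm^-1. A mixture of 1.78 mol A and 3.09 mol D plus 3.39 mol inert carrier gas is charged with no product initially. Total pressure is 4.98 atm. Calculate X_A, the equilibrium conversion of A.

Let X = conversion of A (basis 1.78 mol A); extent of reaction ξ = 1.78X.
At extent ξ: n_A = 1.78 − 1.78X; n_D = 3.09 − 1.78X; n_E = 1.78X; n_I = 3.39 (inert).
Summing: n_T = 8.26 − 1.78X.
Mole fractions y_i = n_i/n_T; K_p = p_E / (p_A p_D) with p_i = y_i·P.
Setting this equal to 0.543 atm^-1 and taking the physical root (0 < X < 1) gives X = 0.453.

X = 0.453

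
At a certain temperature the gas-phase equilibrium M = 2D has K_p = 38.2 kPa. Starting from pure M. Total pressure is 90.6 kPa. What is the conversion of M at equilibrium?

X = 0.309

Basis: 1 mol M initially; let X = conversion of M. Extent ξ = X.
At extent ξ: n_M = 1 − X; n_D = 2X.
Total moles n_T = 1 + X.
With p_i = (n_i/n_T)P, K_p = p_D^2 / (p_M).
Substituting and setting equal to 38.2 kPa gives a polynomial in X; the root in (0,1) is X = 0.309.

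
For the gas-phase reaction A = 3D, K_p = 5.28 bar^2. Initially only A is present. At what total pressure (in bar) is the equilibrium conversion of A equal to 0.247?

Take 1 mol A as basis and let X be its fractional conversion, so ξ = X.
Species balance: n_A = 1 − X; n_D = 3X.
n_T = Σnᵢ = 1 + 2X.
K_p = p_D^3 / (p_A) with p_i = (n_i/n_T)·P.
At X = 0.247: the mole-fraction product g(X) = Π y_i^ν_i = 0.2421. Since K_p = g(X)·P^{2}, P = (K_p/g)^(1/2) = (5.28/0.2421)^(1/2) = 4.67 bar.

P = 4.67 bar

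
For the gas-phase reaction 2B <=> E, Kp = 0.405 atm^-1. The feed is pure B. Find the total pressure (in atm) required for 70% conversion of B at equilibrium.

P = 6.24 atm

Basis: 1 mol B initially; let X = conversion of B. Extent ξ = 0.5X.
Moles: n_B = 1 − X; n_E = 0.5X.
Total moles n_T = 1 − 0.5X.
Kp = p_E / (p_B^2) with p_i = (n_i/n_T)·P.
At X = 0.7: the mole-fraction product g(X) = Π y_i^ν_i = 2.528. Since Kp = g(X)·P^{-1}, P = (g/Kp)^(1/1) = (2.528/0.405)^(1/1) = 6.24 atm.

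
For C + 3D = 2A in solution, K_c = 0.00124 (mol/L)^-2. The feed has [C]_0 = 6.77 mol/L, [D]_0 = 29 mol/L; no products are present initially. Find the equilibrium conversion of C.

Let X = conversion of C; extent ξ = 6.77·X mol/L.
Concentrations: [C] = 6.77 − 6.77X; [D] = 29 − 20.3X; [A] = 13.5X.
K_c = [A]^2 / ([C] [D]^3).
Setting equal to 0.00124 and solving for X on (0,1) gives X = 0.447.

X = 0.447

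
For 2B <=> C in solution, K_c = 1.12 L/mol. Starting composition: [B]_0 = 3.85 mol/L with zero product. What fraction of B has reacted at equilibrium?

Let X = conversion of B; extent ξ = 3.85X/2 mol/L.
Concentrations: [B] = 3.85 − 3.85X; [C] = 1.93X.
K_c = [C] / ([B]^2).
Solving K_c = 1.12 for X ∈ (0,1): X = 0.713.

X = 0.713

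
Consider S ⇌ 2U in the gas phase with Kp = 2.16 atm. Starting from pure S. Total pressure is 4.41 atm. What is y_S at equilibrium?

Take 1 mol S as basis and let X be its fractional conversion, so ξ = X.
Moles: n_S = 1 − X; n_U = 2X.
Total moles n_T = 1 + X.
Mole fractions y_i = n_i/n_T; Kp = p_U^2 / (p_S) with p_i = y_i·P.
Setting this equal to 2.16 atm and taking the physical root (0 < X < 1) gives X = 0.330.
Then n_S = 0.67, n_T = 1.33, so y_S = 0.503.

y_S = 0.503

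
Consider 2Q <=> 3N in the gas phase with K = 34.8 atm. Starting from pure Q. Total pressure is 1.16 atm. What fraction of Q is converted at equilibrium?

X = 0.798

Basis: 1 mol Q initially; let X = conversion of Q. Extent ξ = 0.5X.
Mole table: n_Q = 1 − X; n_N = 1.5X.
Total moles n_T = 1 + 0.5X.
With p_i = (n_i/n_T)P, K = p_N^3 / (p_Q^2).
Setting this equal to 34.8 atm and taking the physical root (0 < X < 1) gives X = 0.798.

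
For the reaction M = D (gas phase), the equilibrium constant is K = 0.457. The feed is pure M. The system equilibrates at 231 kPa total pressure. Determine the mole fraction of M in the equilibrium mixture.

Basis: 1 mol M initially; let X = conversion of M. Extent ξ = X.
Species balance: n_M = 1 − X; n_D = X.
Since Δν = 0, n_T = 1 throughout.
y_i = n_i/n_T, p_i = y_i·P. K = p_D / (p_M).
This yields a degree-1 equation in X; solving on (0,1), X = 0.314.
Then n_M = 0.686, n_T = 1, so y_M = 0.686.

y_M = 0.686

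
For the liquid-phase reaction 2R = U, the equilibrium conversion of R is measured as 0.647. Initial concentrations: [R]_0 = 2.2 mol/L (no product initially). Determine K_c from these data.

K_c = 1.18 L/mol

Let X = conversion of R.
Concentrations: [R] = 2.2 − 2.2X; [U] = 1.1X.
At X = 0.647: [R] = 0.777, [U] = 0.712.
K_c = [U] / ([R]^2) = 1.18 L/mol.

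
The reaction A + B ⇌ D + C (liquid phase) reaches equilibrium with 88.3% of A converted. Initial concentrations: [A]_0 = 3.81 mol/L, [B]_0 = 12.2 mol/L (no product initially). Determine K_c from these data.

Let X = conversion of A.
Concentrations: [A] = 3.81 − 3.81X; [B] = 12.2 − 3.81X; [D] = 3.81X; [C] = 3.81X.
At X = 0.883: [A] = 0.446, [B] = 8.84, [D] = 3.36, [C] = 3.36.
K_c = [D] [C] / ([A] [B]) = 2.87.

K_c = 2.87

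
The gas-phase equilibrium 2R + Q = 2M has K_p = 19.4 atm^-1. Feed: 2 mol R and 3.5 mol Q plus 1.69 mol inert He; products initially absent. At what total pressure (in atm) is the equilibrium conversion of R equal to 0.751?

Basis: 2 mol R initially; let X = conversion of R. Extent ξ = X.
Species balance: n_R = 2 − 2X; n_Q = 3.5 − X; n_M = 2X; n_I = 1.69 (inert).
n_T = Σnᵢ = 7.19 − X.
K_p = p_M^2 / (p_R^2 p_Q) with p_i = (n_i/n_T)·P.
At X = 0.751: the mole-fraction product g(X) = Π y_i^ν_i = 21.31. Since K_p = g(X)·P^{-1}, P = (g/K_p)^(1/1) = (21.31/19.4)^(1/1) = 1.1 atm.

P = 1.1 atm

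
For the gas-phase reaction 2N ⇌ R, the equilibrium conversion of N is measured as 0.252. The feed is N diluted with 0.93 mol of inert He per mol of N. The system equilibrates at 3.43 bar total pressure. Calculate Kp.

Take 1 mol N as basis and let X be its fractional conversion, so ξ = 0.5X.
At extent ξ: n_N = 1 − X; n_R = 0.5X; n_I = 0.93 (inert).
n_T = Σnᵢ = 1.93 − 0.5X.
At X = 0.252: n_N = 0.748, n_R = 0.126, n_T = 1.8.
p_i = (n_i/n_T)·P. Kp = p_R / (p_N^2) = 0.118 bar^-1.

Kp = 0.118 bar^-1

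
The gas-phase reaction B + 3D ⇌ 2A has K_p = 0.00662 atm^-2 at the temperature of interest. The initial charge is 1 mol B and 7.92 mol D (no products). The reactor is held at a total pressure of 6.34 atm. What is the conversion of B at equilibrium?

X = 0.419

Basis: 1 mol B initially; let X = conversion of B. Extent ξ = X.
Moles: n_B = 1 − X; n_D = 7.92 − 3X; n_A = 2X.
Total moles n_T = 8.92 − 2X.
With p_i = (n_i/n_T)P, K_p = p_A^2 / (p_B p_D^3).
Setting this equal to 0.00662 atm^-2 and taking the physical root (0 < X < 1) gives X = 0.419.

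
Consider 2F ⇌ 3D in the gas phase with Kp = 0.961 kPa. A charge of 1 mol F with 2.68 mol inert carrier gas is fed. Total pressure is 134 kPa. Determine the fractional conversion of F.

X = 0.176

Let X = conversion of F (basis 1 mol F); extent of reaction ξ = 0.5X.
Species balance: n_F = 1 − X; n_D = 1.5X; n_I = 2.68 (inert).
Summing: n_T = 3.68 + 0.5X.
Mole fractions y_i = n_i/n_T; Kp = p_D^3 / (p_F^2) with p_i = y_i·P.
This yields a degree-3 equation in X; solving on (0,1), X = 0.176.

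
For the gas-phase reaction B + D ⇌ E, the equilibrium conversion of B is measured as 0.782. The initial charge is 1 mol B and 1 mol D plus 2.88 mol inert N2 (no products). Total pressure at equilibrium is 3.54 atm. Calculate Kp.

Let X = conversion of B (basis 1 mol B); extent of reaction ξ = X.
At extent ξ: n_B = 1 − X; n_D = 1 − X; n_E = X; n_I = 2.88 (inert).
Total moles n_T = 4.88 − X.
At X = 0.782: n_B = 0.218, n_D = 0.218, n_E = 0.782, n_T = 4.1.
p_i = (n_i/n_T)·P. Kp = p_E / (p_B p_D) = 19 atm^-1.

Kp = 19 atm^-1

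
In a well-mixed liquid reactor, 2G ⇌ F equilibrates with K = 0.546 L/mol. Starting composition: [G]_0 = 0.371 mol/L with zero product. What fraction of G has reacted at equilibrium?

Let X = conversion of G; extent ξ = 0.371X/2 mol/L.
Concentrations: [G] = 0.371 − 0.371X; [F] = 0.185X.
K = [F] / ([G]^2).
Equating to 0.546 L/mol: the physical root is X = 0.236.

X = 0.236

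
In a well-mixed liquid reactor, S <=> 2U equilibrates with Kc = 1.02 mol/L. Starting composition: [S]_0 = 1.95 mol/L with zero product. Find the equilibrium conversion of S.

Let X = conversion of S; extent ξ = 1.95·X mol/L.
Concentrations: [S] = 1.95 − 1.95X; [U] = 3.9X.
Kc = [U]^2 / ([S]).
Equating to 1.02 mol/L: the physical root is X = 0.302.

X = 0.302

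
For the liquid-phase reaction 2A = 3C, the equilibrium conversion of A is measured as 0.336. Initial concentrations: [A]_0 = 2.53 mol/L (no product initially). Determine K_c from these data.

K_c = 0.735 mol/L

Let X = conversion of A.
Concentrations: [A] = 2.53 − 2.53X; [C] = 3.79X.
At X = 0.336: [A] = 1.68, [C] = 1.28.
K_c = [C]^3 / ([A]^2) = 0.735 mol/L.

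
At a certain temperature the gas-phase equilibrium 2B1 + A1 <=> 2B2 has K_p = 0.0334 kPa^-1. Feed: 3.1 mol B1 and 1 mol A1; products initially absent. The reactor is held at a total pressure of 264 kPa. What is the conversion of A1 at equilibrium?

X = 0.716

Basis: 1 mol A1 initially; let X = conversion of A1. Extent ξ = X.
At extent ξ: n_B1 = 3.1 − 2X; n_A1 = 1 − X; n_B2 = 2X.
Total moles n_T = 4.1 − X.
Mole fractions y_i = n_i/n_T; K_p = p_B2^2 / (p_B1^2 p_A1) with p_i = y_i·P.
Setting this equal to 0.0334 kPa^-1 and taking the physical root (0 < X < 1) gives X = 0.716.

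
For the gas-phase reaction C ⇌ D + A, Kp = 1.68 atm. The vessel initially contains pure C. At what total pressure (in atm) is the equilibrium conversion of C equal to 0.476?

P = 5.73 atm

Take 1 mol C as basis and let X be its fractional conversion, so ξ = X.
At extent ξ: n_C = 1 − X; n_D = X; n_A = X.
Total moles n_T = 1 + X.
Kp = p_D p_A / (p_C) with p_i = (n_i/n_T)·P.
At X = 0.476: the mole-fraction product g(X) = Π y_i^ν_i = 0.293. Since Kp = g(X)·P^{1}, P = (Kp/g)^(1/1) = (1.68/0.293)^(1/1) = 5.73 atm.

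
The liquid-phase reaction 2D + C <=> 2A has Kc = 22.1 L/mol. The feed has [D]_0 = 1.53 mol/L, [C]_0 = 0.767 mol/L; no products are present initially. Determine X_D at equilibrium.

Let X = conversion of D; extent ξ = 1.53X/2 mol/L.
Concentrations: [D] = 1.53 − 1.53X; [C] = 0.767 − 0.765X; [A] = 1.53X.
Kc = [A]^2 / ([D]^2 [C]).
Setting equal to 22.1 and solving for X on (0,1) gives X = 0.695.

X = 0.695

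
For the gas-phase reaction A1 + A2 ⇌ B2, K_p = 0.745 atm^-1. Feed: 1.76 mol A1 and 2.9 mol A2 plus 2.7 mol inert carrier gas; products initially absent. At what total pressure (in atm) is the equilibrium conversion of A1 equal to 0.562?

Take 1.76 mol A1 as basis and let X be its fractional conversion, so ξ = 1.76X.
At extent ξ: n_A1 = 1.76 − 1.76X; n_A2 = 2.9 − 1.76X; n_B2 = 1.76X; n_I = 2.7 (inert).
Total moles n_T = 7.36 − 1.76X.
K_p = p_B2 / (p_A1 p_A2) with p_i = (n_i/n_T)·P.
At X = 0.562: the mole-fraction product g(X) = Π y_i^ν_i = 4.278. Since K_p = g(X)·P^{-1}, P = (g/K_p)^(1/1) = (4.278/0.745)^(1/1) = 5.74 atm.

P = 5.74 atm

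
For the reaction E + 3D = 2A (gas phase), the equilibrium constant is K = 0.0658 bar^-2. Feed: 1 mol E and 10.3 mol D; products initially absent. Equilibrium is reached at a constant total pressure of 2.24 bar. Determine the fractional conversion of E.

Take 1 mol E as basis and let X be its fractional conversion, so ξ = X.
Mole table: n_E = 1 − X; n_D = 10.3 − 3X; n_A = 2X.
n_T = Σnᵢ = 11.3 − 2X.
y_i = n_i/n_T, p_i = y_i·P. K = p_A^2 / (p_E p_D^3).
Equating to 0.0658 bar^-2 and solving on 0 < X < 1: X = 0.509.

X = 0.509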